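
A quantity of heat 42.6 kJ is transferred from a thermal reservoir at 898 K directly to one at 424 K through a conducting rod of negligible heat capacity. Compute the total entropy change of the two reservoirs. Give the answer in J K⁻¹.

ΔS_total = 53 J/K

ΔS_hot = −Q/T_H = −42600/898 = -47.439 J/K and ΔS_cold = +Q/T_C = 42600/424 = 100.47 J/K.
ΔS_total = -47.439 + 100.47 = 53 J/K, positive as the second law requires.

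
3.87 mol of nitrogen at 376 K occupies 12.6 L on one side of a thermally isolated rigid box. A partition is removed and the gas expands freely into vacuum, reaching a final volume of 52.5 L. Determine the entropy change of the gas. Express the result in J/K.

ΔS_gas = 45.9 J/K

For an ideal gas in free expansion Q = 0 and W = 0, so T is unchanged.
Entropy is a state function; using a reversible isothermal path, ΔS_gas = nR ln(V₂/V₁) = 3.87 × 8.314 × ln(52.5/12.6) = 45.9 J/K.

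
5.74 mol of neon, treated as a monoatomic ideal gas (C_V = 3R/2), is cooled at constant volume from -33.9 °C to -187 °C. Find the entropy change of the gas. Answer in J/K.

ΔS = -73.1 J/K

In kelvin: T₁ = 239.25 K, T₂ = 86.15 K. At constant volume, ΔS = nC_V ln(T₂/T₁) with C_V = 3R/2 = 12.47 J mol⁻¹ K⁻¹.
ΔS = 5.74 × 12.47 × ln(86.15/239.25) = -73.1 J/K.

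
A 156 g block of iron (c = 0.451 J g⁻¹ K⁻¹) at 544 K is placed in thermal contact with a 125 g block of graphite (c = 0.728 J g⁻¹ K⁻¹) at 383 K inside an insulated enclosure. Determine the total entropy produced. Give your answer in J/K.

ΔS_total = 2.47 J/K

Energy balance: T_f = (m₁c₁T₁ + m₂c₂T₂)/(m₁c₁ + m₂c₂) = 453.2 K.
ΔS₁ = m₁c₁ ln(T_f/T₁) = 70.356 × ln(453.2/544) = -12.85 J/K.
ΔS₂ = m₂c₂ ln(T_f/T₂) = 91 × ln(453.2/383) = 15.32 J/K.
ΔS_total = -12.85 + 15.32 = 2.47 J/K.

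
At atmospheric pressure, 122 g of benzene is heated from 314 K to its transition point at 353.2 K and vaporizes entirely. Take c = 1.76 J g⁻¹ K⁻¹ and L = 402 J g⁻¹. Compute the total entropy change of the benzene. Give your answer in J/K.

ΔS = 164 J/K

Warming step: ΔS₁ = m c ln(T_tr/T_i) = 122 × 1.76 × ln(353.2/314) = 25.26 J/K.
Phase change: ΔS₂ = +mL/T_tr = 122 × 402 / 353.2 = 138.9 J/K.
ΔS_total = (25.26) + (138.9) = 164 J/K.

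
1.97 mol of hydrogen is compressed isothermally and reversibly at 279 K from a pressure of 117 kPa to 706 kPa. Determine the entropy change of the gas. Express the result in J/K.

For an isothermal ideal gas ΔS_gas = nR ln(P₁/P₂) = 1.97 × 8.314 × ln(117/706) = -29.4 J/K.

ΔS_gas = -29.4 J/K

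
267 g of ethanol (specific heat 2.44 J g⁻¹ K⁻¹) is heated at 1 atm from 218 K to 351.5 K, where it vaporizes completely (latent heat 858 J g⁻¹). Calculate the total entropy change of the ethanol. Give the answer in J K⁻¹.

Warming step: ΔS₁ = m c ln(T_tr/T_i) = 267 × 2.44 × ln(351.5/218) = 311.2 J/K.
Phase change: ΔS₂ = +mL/T_tr = 267 × 858 / 351.5 = 651.7 J/K.
ΔS_total = (311.2) + (651.7) = 963 J/K.

ΔS = 963 J/K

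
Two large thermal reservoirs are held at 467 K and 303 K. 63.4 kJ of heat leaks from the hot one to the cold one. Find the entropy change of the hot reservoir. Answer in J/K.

The hot reservoir loses heat Q, so ΔS_hot = −Q/T_H = −63400/467 = -136 J/K.

ΔS_hot = -136 J/K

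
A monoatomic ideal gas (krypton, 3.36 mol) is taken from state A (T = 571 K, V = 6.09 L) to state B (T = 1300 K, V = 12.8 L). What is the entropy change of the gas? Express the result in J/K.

ΔS = 55.2 J/K

Entropy is a state function: ΔS = nC_V ln(T₂/T₁) + nR ln(V₂/V₁), with C_V = 3R/2 = 12.47 J mol⁻¹ K⁻¹ for a monoatomic ideal gas.
ΔS = 3.36 × [12.47 × ln(1300/571) + 8.314 × ln(12.8/6.09)] = 55.2 J/K.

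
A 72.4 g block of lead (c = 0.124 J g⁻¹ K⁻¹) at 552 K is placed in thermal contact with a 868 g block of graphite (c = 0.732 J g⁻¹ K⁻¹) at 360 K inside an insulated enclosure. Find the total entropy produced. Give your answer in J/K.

ΔS_total = 0.933 J/K

Energy balance: T_f = (m₁c₁T₁ + m₂c₂T₂)/(m₁c₁ + m₂c₂) = 362.68 K.
ΔS₁ = m₁c₁ ln(T_f/T₁) = 8.9776 × ln(362.68/552) = -3.771 J/K.
ΔS₂ = m₂c₂ ln(T_f/T₂) = 635.376 × ln(362.68/360) = 4.704 J/K.
ΔS_total = -3.771 + 4.704 = 0.933 J/K.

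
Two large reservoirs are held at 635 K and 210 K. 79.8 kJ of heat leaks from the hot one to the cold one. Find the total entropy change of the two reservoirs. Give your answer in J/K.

ΔS_total = 254 J/K

ΔS_hot = −Q/T_H = −79800/635 = -125.7 J/K and ΔS_cold = +Q/T_C = 79800/210 = 380 J/K.
ΔS_total = -125.7 + 380 = 254 J/K, positive as the second law requires.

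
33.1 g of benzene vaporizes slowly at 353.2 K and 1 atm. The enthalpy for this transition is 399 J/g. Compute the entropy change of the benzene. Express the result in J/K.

ΔS = 37.4 J/K

Heat absorbed by the substance: Q = mL = 33.1 × 399 = 13206.9 J.
At constant T, ΔS = Q_rev/T = 13206.9 / 353.2 = 37.4 J/K.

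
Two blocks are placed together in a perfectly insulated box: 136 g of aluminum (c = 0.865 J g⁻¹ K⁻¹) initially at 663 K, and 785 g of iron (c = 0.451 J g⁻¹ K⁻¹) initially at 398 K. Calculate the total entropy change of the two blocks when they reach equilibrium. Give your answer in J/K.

Energy balance: T_f = (m₁c₁T₁ + m₂c₂T₂)/(m₁c₁ + m₂c₂) = 464.09 K.
ΔS₁ = m₁c₁ ln(T_f/T₁) = 117.64 × ln(464.09/663) = -41.96 J/K.
ΔS₂ = m₂c₂ ln(T_f/T₂) = 354.035 × ln(464.09/398) = 54.39 J/K.
ΔS_total = -41.96 + 54.39 = 12.4 J/K.

ΔS_total = 12.4 J/K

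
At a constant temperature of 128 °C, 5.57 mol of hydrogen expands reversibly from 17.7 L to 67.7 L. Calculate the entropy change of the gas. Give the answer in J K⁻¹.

ΔS_gas = 62.1 J/K

For an isothermal ideal gas ΔS_gas = nR ln(V₂/V₁) = 5.57 × 8.314 × ln(67.7/17.7) = 62.1 J/K.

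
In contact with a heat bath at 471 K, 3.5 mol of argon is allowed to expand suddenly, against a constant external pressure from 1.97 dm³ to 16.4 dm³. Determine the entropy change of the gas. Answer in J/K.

ΔS_gas = 61.7 J/K

Entropy is a state function, so ΔS_gas depends only on the end states.
For an isothermal ideal gas ΔS_gas = nR ln(V₂/V₁) = 3.5 × 8.314 × ln(16.4/1.97) = 61.7 J/K.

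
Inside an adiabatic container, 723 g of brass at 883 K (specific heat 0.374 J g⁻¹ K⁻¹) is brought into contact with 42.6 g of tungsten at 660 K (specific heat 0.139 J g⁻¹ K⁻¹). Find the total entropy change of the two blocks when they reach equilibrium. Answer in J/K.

Energy balance: T_f = (m₁c₁T₁ + m₂c₂T₂)/(m₁c₁ + m₂c₂) = 878.22 K.
ΔS₁ = m₁c₁ ln(T_f/T₁) = 270.402 × ln(878.22/883) = -1.467 J/K.
ΔS₂ = m₂c₂ ln(T_f/T₂) = 5.9214 × ln(878.22/660) = 1.691 J/K.
ΔS_total = -1.467 + 1.691 = 0.224 J/K.

ΔS_total = 0.224 J/K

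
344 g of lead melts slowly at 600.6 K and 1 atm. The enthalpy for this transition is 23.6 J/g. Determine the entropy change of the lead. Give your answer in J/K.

ΔS = 13.5 J/K

Heat absorbed by the substance: Q = mL = 344 × 23.6 = 8118.4 J.
At constant T, ΔS = Q_rev/T = 8118.4 / 600.6 = 13.5 J/K.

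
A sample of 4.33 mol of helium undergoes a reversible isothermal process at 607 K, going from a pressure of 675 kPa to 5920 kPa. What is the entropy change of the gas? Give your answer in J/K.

For an isothermal ideal gas ΔS_gas = nR ln(P₁/P₂) = 4.33 × 8.314 × ln(675/5920) = -78.2 J/K.

ΔS_gas = -78.2 J/K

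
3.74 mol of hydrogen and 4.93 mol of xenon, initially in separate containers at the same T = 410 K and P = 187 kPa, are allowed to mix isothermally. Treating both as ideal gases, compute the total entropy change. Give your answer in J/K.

Mole fractions: x_A = 3.74/8.67 = 0.431, x_B = 0.569.
ΔS_mix = −R(n_A ln x_A + n_B ln x_B) = −8.314 × (3.74 ln 0.431 + 4.93 ln 0.569) = 49.3 J/K.

ΔS_mix = 49.3 J/K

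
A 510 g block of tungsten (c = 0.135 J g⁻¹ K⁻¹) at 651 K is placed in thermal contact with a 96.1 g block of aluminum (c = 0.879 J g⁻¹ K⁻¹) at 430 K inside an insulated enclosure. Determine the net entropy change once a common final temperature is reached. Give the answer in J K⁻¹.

Energy balance: T_f = (m₁c₁T₁ + m₂c₂T₂)/(m₁c₁ + m₂c₂) = 529.24 K.
ΔS₁ = m₁c₁ ln(T_f/T₁) = 68.85 × ln(529.24/651) = -14.26 J/K.
ΔS₂ = m₂c₂ ln(T_f/T₂) = 84.4719 × ln(529.24/430) = 17.54 J/K.
ΔS_total = -14.26 + 17.54 = 3.28 J/K.

ΔS_total = 3.28 J/K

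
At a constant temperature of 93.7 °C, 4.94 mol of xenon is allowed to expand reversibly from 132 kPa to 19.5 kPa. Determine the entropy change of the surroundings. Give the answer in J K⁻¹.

ΔS_surr = -78.5 J/K

For an isothermal ideal gas ΔS_gas = nR ln(P₁/P₂) = 4.94 × 8.314 × ln(132/19.5) = 78.5 J/K.
The process is reversible, so ΔS_surr = −ΔS_gas = -78.5 J/K and ΔS_universe = 0.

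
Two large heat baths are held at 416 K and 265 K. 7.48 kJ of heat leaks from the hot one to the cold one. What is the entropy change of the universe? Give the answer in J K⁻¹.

ΔS_hot = −Q/T_H = −7480/416 = -17.98 J/K and ΔS_cold = +Q/T_C = 7480/265 = 28.23 J/K.
ΔS_total = -17.98 + 28.23 = 10.2 J/K, positive as the second law requires.

ΔS_total = 10.2 J/K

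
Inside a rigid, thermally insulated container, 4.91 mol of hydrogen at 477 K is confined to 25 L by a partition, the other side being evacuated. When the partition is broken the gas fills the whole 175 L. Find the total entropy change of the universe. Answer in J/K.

For an ideal gas in free expansion Q = 0 and W = 0, so T is unchanged.
Entropy is a state function; using a reversible isothermal path, ΔS_gas = nR ln(V₂/V₁) = 4.91 × 8.314 × ln(175/25) = 79.4 J/K.
The insulated surroundings exchange no heat, so ΔS_surr = 0 and ΔS_universe = ΔS_gas.

ΔS_universe = 79.4 J/K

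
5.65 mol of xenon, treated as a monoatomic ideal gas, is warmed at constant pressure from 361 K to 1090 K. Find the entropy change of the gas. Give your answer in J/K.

ΔS = 130 J/K

At constant pressure, ΔS = nC_p ln(T₂/T₁) with C_p = 5R/2 = 20.79 J mol⁻¹ K⁻¹.
ΔS = 5.65 × 20.79 × ln(1090/361) = 130 J/K.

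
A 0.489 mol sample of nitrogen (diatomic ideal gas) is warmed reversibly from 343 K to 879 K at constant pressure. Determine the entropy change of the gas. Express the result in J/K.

ΔS = 13.4 J/K

At constant pressure, ΔS = nC_p ln(T₂/T₁) with C_p = 7R/2 = 29.1 J mol⁻¹ K⁻¹.
ΔS = 0.489 × 29.1 × ln(879/343) = 13.4 J/K.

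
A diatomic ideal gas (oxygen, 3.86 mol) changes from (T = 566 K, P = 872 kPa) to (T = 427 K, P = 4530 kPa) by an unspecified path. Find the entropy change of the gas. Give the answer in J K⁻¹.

ΔS = nC_p ln(T₂/T₁) − nR ln(P₂/P₁), with C_p = 7R/2 = 29.1 J mol⁻¹ K⁻¹ for a diatomic ideal gas.
ΔS = 3.86 × [29.1 × ln(427/566) − 8.314 × ln(4530/872)] = -84.5 J/K.

ΔS = -84.5 J/K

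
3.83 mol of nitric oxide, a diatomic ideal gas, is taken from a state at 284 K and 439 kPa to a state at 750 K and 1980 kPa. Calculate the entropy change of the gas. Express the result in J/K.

ΔS = 60.3 J/K

ΔS = nC_p ln(T₂/T₁) − nR ln(P₂/P₁), with C_p = 7R/2 = 29.1 J mol⁻¹ K⁻¹ for a diatomic ideal gas.
ΔS = 3.83 × [29.1 × ln(750/284) − 8.314 × ln(1980/439)] = 60.3 J/K.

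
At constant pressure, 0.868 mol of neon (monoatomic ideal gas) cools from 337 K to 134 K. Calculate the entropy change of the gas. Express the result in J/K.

ΔS = -16.6 J/K

At constant pressure, ΔS = nC_p ln(T₂/T₁) with C_p = 5R/2 = 20.79 J mol⁻¹ K⁻¹.
ΔS = 0.868 × 20.79 × ln(134/337) = -16.6 J/K.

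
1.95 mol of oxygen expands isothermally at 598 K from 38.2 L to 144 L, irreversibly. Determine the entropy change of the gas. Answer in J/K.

ΔS_gas = 21.5 J/K

Entropy is a state function, so ΔS_gas depends only on the end states.
For an isothermal ideal gas ΔS_gas = nR ln(V₂/V₁) = 1.95 × 8.314 × ln(144/38.2) = 21.5 J/K.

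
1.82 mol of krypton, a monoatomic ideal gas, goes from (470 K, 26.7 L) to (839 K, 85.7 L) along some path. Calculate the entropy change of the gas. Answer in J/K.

ΔS = 30.8 J/K

Entropy is a state function: ΔS = nC_V ln(T₂/T₁) + nR ln(V₂/V₁), with C_V = 3R/2 = 12.47 J mol⁻¹ K⁻¹ for a monoatomic ideal gas.
ΔS = 1.82 × [12.47 × ln(839/470) + 8.314 × ln(85.7/26.7)] = 30.8 J/K.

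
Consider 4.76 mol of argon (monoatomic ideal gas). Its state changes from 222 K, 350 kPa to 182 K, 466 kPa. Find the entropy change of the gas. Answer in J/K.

ΔS = nC_p ln(T₂/T₁) − nR ln(P₂/P₁), with C_p = 5R/2 = 20.79 J mol⁻¹ K⁻¹ for a monoatomic ideal gas.
ΔS = 4.76 × [20.79 × ln(182/222) − 8.314 × ln(466/350)] = -31 J/K.

ΔS = -31 J/K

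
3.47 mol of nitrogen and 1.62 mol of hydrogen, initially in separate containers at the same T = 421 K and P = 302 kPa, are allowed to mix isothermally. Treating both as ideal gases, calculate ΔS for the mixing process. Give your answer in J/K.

Mole fractions: x_A = 3.47/5.09 = 0.682, x_B = 0.318.
ΔS_mix = −R(n_A ln x_A + n_B ln x_B) = −8.314 × (3.47 ln 0.682 + 1.62 ln 0.318) = 26.5 J/K.

ΔS_mix = 26.5 J/K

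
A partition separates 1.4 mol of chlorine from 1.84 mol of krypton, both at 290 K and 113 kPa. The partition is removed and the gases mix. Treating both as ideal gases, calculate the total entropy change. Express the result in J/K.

ΔS_mix = 18.4 J/K

Mole fractions: x_A = 1.4/3.24 = 0.432, x_B = 0.568.
ΔS_mix = −R(n_A ln x_A + n_B ln x_B) = −8.314 × (1.4 ln 0.432 + 1.84 ln 0.568) = 18.4 J/K.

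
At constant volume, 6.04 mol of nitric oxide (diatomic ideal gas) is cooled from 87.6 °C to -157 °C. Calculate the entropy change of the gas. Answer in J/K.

In kelvin: T₁ = 360.75 K, T₂ = 116.15 K. At constant volume, ΔS = nC_V ln(T₂/T₁) with C_V = 5R/2 = 20.79 J mol⁻¹ K⁻¹.
ΔS = 6.04 × 20.79 × ln(116.15/360.75) = -142 J/K.

ΔS = -142 J/K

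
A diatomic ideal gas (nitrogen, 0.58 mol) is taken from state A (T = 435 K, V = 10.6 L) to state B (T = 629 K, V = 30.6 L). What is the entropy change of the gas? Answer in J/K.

Entropy is a state function: ΔS = nC_V ln(T₂/T₁) + nR ln(V₂/V₁), with C_V = 5R/2 = 20.79 J mol⁻¹ K⁻¹ for a diatomic ideal gas.
ΔS = 0.58 × [20.79 × ln(629/435) + 8.314 × ln(30.6/10.6)] = 9.56 J/K.

ΔS = 9.56 J/K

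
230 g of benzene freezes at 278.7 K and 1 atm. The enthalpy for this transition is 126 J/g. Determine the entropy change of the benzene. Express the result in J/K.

ΔS = -104 J/K

Heat released by the substance: Q = −mL = −230 × 126 = −28980 J.
At constant T, ΔS = Q_rev/T = −28980 / 278.7 = -104 J/K.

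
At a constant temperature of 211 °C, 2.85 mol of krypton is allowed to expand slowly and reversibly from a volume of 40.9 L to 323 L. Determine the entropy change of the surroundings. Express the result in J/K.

For an isothermal ideal gas ΔS_gas = nR ln(V₂/V₁) = 2.85 × 8.314 × ln(323/40.9) = 49 J/K.
The process is reversible, so ΔS_surr = −ΔS_gas = -49 J/K and ΔS_universe = 0.

ΔS_surr = -49 J/K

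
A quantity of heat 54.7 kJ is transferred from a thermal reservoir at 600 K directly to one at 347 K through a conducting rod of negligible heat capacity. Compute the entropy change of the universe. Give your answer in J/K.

ΔS_total = 66.5 J/K

ΔS_hot = −Q/T_H = −54700/600 = -91.167 J/K and ΔS_cold = +Q/T_C = 54700/347 = 157.64 J/K.
ΔS_total = -91.167 + 157.64 = 66.5 J/K, positive as the second law requires.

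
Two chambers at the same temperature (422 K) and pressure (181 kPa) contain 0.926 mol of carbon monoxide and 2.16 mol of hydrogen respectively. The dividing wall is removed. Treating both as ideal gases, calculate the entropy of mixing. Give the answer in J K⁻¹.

Mole fractions: x_A = 0.926/3.09 = 0.3, x_B = 0.7.
ΔS_mix = −R(n_A ln x_A + n_B ln x_B) = −8.314 × (0.926 ln 0.3 + 2.16 ln 0.7) = 15.7 J/K.

ΔS_mix = 15.7 J/K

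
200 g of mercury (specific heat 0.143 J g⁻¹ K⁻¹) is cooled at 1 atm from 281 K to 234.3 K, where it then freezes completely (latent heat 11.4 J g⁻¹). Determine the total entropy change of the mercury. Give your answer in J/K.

Cooling step: ΔS₁ = m c ln(T_tr/T_i) = 200 × 0.143 × ln(234.3/281) = -5.198 J/K.
Phase change: ΔS₂ = −mL/T_tr = −200 × 11.4 / 234.3 = -9.731 J/K.
ΔS_total = (-5.198) + (-9.731) = -14.9 J/K.

ΔS = -14.9 J/K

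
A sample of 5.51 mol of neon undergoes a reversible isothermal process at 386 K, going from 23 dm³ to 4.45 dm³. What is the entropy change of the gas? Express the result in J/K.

For an isothermal ideal gas ΔS_gas = nR ln(V₂/V₁) = 5.51 × 8.314 × ln(4.45/23) = -75.2 J/K.

ΔS_gas = -75.2 J/K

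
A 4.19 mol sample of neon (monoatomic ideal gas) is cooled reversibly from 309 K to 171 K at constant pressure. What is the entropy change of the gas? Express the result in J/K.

ΔS = -51.5 J/K

At constant pressure, ΔS = nC_p ln(T₂/T₁) with C_p = 5R/2 = 20.79 J mol⁻¹ K⁻¹.
ΔS = 4.19 × 20.79 × ln(171/309) = -51.5 J/K.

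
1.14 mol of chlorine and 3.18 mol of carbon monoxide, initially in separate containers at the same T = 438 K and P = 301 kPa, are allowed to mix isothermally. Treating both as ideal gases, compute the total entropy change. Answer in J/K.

Mole fractions: x_A = 1.14/4.32 = 0.264, x_B = 0.736.
ΔS_mix = −R(n_A ln x_A + n_B ln x_B) = −8.314 × (1.14 ln 0.264 + 3.18 ln 0.736) = 20.7 J/K.

ΔS_mix = 20.7 J/K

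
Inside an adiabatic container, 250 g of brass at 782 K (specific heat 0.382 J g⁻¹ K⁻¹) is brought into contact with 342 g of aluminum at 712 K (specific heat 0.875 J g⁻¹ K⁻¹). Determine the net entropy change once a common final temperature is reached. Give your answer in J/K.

ΔS_total = 0.323 J/K

Energy balance: T_f = (m₁c₁T₁ + m₂c₂T₂)/(m₁c₁ + m₂c₂) = 728.93 K.
ΔS₁ = m₁c₁ ln(T_f/T₁) = 95.5 × ln(728.93/782) = -6.711 J/K.
ΔS₂ = m₂c₂ ln(T_f/T₂) = 299.25 × ln(728.93/712) = 7.034 J/K.
ΔS_total = -6.711 + 7.034 = 0.323 J/K.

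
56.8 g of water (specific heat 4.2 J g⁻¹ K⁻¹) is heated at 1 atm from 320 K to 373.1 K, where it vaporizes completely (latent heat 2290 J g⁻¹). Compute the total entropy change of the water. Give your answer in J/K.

Warming step: ΔS₁ = m c ln(T_tr/T_i) = 56.8 × 4.2 × ln(373.1/320) = 36.63 J/K.
Phase change: ΔS₂ = +mL/T_tr = 56.8 × 2290 / 373.1 = 348.6 J/K.
ΔS_total = (36.63) + (348.6) = 385 J/K.

ΔS = 385 J/K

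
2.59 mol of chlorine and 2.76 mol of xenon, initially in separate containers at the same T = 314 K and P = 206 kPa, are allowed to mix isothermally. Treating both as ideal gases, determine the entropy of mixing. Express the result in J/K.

Mole fractions: x_A = 2.59/5.35 = 0.484, x_B = 0.516.
ΔS_mix = −R(n_A ln x_A + n_B ln x_B) = −8.314 × (2.59 ln 0.484 + 2.76 ln 0.516) = 30.8 J/K.

ΔS_mix = 30.8 J/K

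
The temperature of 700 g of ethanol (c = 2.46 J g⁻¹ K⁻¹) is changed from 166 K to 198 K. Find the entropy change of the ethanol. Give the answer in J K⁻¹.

ΔS = ∫dQ_rev/T = m c ln(T₂/T₁) = 700 × 2.46 × ln(198/166) = 304 J/K.

ΔS = 304 J/K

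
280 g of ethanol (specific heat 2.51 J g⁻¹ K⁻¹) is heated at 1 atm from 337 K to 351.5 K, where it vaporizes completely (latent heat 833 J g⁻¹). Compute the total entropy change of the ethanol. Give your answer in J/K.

ΔS = 693 J/K

Warming step: ΔS₁ = m c ln(T_tr/T_i) = 280 × 2.51 × ln(351.5/337) = 29.61 J/K.
Phase change: ΔS₂ = +mL/T_tr = 280 × 833 / 351.5 = 663.6 J/K.
ΔS_total = (29.61) + (663.6) = 693 J/K.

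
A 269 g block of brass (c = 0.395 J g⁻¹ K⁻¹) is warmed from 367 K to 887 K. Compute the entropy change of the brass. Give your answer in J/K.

ΔS = 93.8 J/K

ΔS = ∫dQ_rev/T = m c ln(T₂/T₁) = 269 × 0.395 × ln(887/367) = 93.8 J/K.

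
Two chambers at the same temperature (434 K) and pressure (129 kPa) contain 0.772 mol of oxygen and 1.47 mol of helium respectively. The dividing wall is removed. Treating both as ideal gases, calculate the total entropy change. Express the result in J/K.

ΔS_mix = 12 J/K

Mole fractions: x_A = 0.772/2.24 = 0.344, x_B = 0.656.
ΔS_mix = −R(n_A ln x_A + n_B ln x_B) = −8.314 × (0.772 ln 0.344 + 1.47 ln 0.656) = 12 J/K.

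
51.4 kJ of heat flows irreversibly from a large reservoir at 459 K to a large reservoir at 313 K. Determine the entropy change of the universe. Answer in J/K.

ΔS_hot = −Q/T_H = −51400/459 = -112 J/K and ΔS_cold = +Q/T_C = 51400/313 = 164.2 J/K.
ΔS_total = -112 + 164.2 = 52.2 J/K, positive as the second law requires.

ΔS_total = 52.2 J/K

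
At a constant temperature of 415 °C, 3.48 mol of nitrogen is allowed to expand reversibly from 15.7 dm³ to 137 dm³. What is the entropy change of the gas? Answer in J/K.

ΔS_gas = 62.7 J/K

For an isothermal ideal gas ΔS_gas = nR ln(V₂/V₁) = 3.48 × 8.314 × ln(137/15.7) = 62.7 J/K.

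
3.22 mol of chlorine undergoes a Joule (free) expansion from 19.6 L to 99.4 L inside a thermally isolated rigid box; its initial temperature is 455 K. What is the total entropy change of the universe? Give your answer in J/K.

ΔS_universe = 43.5 J/K

No heat is exchanged and no work is done, so the ideal-gas temperature stays constant.
Entropy is a state function; using a reversible isothermal path, ΔS_gas = nR ln(V₂/V₁) = 3.22 × 8.314 × ln(99.4/19.6) = 43.5 J/K.
The insulated surroundings exchange no heat, so ΔS_surr = 0 and ΔS_universe = ΔS_gas.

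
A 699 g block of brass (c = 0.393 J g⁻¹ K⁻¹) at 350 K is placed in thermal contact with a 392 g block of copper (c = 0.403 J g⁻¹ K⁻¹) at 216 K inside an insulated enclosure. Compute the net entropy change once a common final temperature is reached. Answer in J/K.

ΔS_total = 11.1 J/K

Energy balance: T_f = (m₁c₁T₁ + m₂c₂T₂)/(m₁c₁ + m₂c₂) = 301.08 K.
ΔS₁ = m₁c₁ ln(T_f/T₁) = 274.707 × ln(301.08/350) = -41.36 J/K.
ΔS₂ = m₂c₂ ln(T_f/T₂) = 157.976 × ln(301.08/216) = 52.46 J/K.
ΔS_total = -41.36 + 52.46 = 11.1 J/K.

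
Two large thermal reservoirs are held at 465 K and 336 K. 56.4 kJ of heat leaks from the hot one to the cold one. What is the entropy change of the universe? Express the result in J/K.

ΔS_total = 46.6 J/K

ΔS_hot = −Q/T_H = −56400/465 = -121.3 J/K and ΔS_cold = +Q/T_C = 56400/336 = 167.9 J/K.
ΔS_total = -121.3 + 167.9 = 46.6 J/K, positive as the second law requires.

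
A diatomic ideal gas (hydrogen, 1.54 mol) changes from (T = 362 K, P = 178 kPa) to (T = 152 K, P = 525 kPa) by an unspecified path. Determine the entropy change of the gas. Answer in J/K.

ΔS = nC_p ln(T₂/T₁) − nR ln(P₂/P₁), with C_p = 7R/2 = 29.1 J mol⁻¹ K⁻¹ for a diatomic ideal gas.
ΔS = 1.54 × [29.1 × ln(152/362) − 8.314 × ln(525/178)] = -52.7 J/K.

ΔS = -52.7 J/K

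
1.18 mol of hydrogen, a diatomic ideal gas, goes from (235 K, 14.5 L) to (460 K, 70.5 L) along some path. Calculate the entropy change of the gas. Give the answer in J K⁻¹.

Entropy is a state function: ΔS = nC_V ln(T₂/T₁) + nR ln(V₂/V₁), with C_V = 5R/2 = 20.79 J mol⁻¹ K⁻¹ for a diatomic ideal gas.
ΔS = 1.18 × [20.79 × ln(460/235) + 8.314 × ln(70.5/14.5)] = 32 J/K.

ΔS = 32 J/K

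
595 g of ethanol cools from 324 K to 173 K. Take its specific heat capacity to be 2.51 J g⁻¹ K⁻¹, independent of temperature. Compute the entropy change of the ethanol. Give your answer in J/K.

ΔS = -937 J/K

ΔS = ∫dQ_rev/T = m c ln(T₂/T₁) = 595 × 2.51 × ln(173/324) = -937 J/K.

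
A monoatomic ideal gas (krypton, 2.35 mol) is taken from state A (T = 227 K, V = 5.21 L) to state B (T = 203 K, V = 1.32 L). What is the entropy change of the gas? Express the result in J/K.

ΔS = -30.1 J/K

Entropy is a state function: ΔS = nC_V ln(T₂/T₁) + nR ln(V₂/V₁), with C_V = 3R/2 = 12.47 J mol⁻¹ K⁻¹ for a monoatomic ideal gas.
ΔS = 2.35 × [12.47 × ln(203/227) + 8.314 × ln(1.32/5.21)] = -30.1 J/K.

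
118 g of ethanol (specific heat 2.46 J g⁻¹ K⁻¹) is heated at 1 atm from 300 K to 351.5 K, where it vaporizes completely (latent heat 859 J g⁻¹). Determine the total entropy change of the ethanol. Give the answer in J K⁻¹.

Warming step: ΔS₁ = m c ln(T_tr/T_i) = 118 × 2.46 × ln(351.5/300) = 45.99 J/K.
Phase change: ΔS₂ = +mL/T_tr = 118 × 859 / 351.5 = 288.4 J/K.
ΔS_total = (45.99) + (288.4) = 334 J/K.

ΔS = 334 J/K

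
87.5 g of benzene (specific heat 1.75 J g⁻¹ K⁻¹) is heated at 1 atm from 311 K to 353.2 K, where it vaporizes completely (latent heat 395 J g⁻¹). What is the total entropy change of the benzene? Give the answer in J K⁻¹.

Warming step: ΔS₁ = m c ln(T_tr/T_i) = 87.5 × 1.75 × ln(353.2/311) = 19.48 J/K.
Phase change: ΔS₂ = +mL/T_tr = 87.5 × 395 / 353.2 = 97.86 J/K.
ΔS_total = (19.48) + (97.86) = 117 J/K.

ΔS = 117 J/K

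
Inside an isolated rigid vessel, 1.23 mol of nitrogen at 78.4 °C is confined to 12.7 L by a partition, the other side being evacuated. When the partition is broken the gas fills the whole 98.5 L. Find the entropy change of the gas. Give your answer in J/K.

For an ideal gas in free expansion Q = 0 and W = 0, so T is unchanged.
Entropy is a state function; using a reversible isothermal path, ΔS_gas = nR ln(V₂/V₁) = 1.23 × 8.314 × ln(98.5/12.7) = 20.9 J/K.

ΔS_gas = 20.9 J/K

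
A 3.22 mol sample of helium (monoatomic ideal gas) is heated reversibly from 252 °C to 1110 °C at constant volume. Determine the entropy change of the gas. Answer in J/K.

ΔS = 38.9 J/K

In kelvin: T₁ = 525.15 K, T₂ = 1383.15 K. At constant volume, ΔS = nC_V ln(T₂/T₁) with C_V = 3R/2 = 12.47 J mol⁻¹ K⁻¹.
ΔS = 3.22 × 12.47 × ln(1383.15/525.15) = 38.9 J/K.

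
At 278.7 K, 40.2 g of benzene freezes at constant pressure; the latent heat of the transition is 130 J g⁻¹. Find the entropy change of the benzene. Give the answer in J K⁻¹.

ΔS = -18.8 J/K

Heat released by the substance: Q = −mL = −40.2 × 130 = −5226 J.
At constant T, ΔS = Q_rev/T = −5226 / 278.7 = -18.8 J/K.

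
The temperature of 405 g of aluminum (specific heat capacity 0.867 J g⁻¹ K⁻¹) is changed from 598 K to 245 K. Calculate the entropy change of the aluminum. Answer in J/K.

ΔS = -313 J/K

ΔS = ∫dQ_rev/T = m c ln(T₂/T₁) = 405 × 0.867 × ln(245/598) = -313 J/K.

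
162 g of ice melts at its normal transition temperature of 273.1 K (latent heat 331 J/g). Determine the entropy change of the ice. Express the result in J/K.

Heat absorbed by the substance: Q = mL = 162 × 331 = 53622 J.
At constant T, ΔS = Q_rev/T = 53622 / 273.1 = 196 J/K.

ΔS = 196 J/K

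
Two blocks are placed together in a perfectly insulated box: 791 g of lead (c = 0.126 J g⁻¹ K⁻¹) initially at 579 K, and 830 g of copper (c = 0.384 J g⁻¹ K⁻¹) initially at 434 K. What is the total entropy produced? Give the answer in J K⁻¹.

Energy balance: T_f = (m₁c₁T₁ + m₂c₂T₂)/(m₁c₁ + m₂c₂) = 468.54 K.
ΔS₁ = m₁c₁ ln(T_f/T₁) = 99.666 × ln(468.54/579) = -21.1 J/K.
ΔS₂ = m₂c₂ ln(T_f/T₂) = 318.72 × ln(468.54/434) = 24.41 J/K.
ΔS_total = -21.1 + 24.41 = 3.31 J/K.

ΔS_total = 3.31 J/K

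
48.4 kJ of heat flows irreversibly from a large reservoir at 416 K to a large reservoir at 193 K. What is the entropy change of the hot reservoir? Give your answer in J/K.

The hot reservoir loses heat Q, so ΔS_hot = −Q/T_H = −48400/416 = -116 J/K.

ΔS_hot = -116 J/K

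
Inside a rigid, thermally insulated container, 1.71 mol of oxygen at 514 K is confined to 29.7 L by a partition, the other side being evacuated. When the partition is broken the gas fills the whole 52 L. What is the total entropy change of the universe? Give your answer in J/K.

No heat is exchanged and no work is done, so the ideal-gas temperature stays constant.
Entropy is a state function; using a reversible isothermal path, ΔS_gas = nR ln(V₂/V₁) = 1.71 × 8.314 × ln(52/29.7) = 7.96 J/K.
The insulated surroundings exchange no heat, so ΔS_surr = 0 and ΔS_universe = ΔS_gas.

ΔS_universe = 7.96 J/K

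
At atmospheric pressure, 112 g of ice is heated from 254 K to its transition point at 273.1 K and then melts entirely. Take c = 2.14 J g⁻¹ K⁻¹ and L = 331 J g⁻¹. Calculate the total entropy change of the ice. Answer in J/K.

ΔS = 153 J/K

Warming step: ΔS₁ = m c ln(T_tr/T_i) = 112 × 2.14 × ln(273.1/254) = 17.38 J/K.
Phase change: ΔS₂ = +mL/T_tr = 112 × 331 / 273.1 = 135.7 J/K.
ΔS_total = (17.38) + (135.7) = 153 J/K.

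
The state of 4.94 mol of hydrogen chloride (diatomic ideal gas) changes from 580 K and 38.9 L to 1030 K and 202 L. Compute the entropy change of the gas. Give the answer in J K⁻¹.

Entropy is a state function: ΔS = nC_V ln(T₂/T₁) + nR ln(V₂/V₁), with C_V = 5R/2 = 20.79 J mol⁻¹ K⁻¹ for a diatomic ideal gas.
ΔS = 4.94 × [20.79 × ln(1030/580) + 8.314 × ln(202/38.9)] = 127 J/K.

ΔS = 127 J/K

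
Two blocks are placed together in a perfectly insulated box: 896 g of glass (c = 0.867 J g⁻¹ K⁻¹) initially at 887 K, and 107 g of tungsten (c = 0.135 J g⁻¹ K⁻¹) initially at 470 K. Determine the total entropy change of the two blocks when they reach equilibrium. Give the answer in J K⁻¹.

ΔS_total = 2.35 J/K

Energy balance: T_f = (m₁c₁T₁ + m₂c₂T₂)/(m₁c₁ + m₂c₂) = 879.39 K.
ΔS₁ = m₁c₁ ln(T_f/T₁) = 776.832 × ln(879.39/887) = -6.696 J/K.
ΔS₂ = m₂c₂ ln(T_f/T₂) = 14.445 × ln(879.39/470) = 9.05 J/K.
ΔS_total = -6.696 + 9.05 = 2.35 J/K.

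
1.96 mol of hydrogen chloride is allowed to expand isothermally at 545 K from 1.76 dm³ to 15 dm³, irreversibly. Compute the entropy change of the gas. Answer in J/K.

Entropy is a state function, so ΔS_gas depends only on the end states.
For an isothermal ideal gas ΔS_gas = nR ln(V₂/V₁) = 1.96 × 8.314 × ln(15/1.76) = 34.9 J/K.

ΔS_gas = 34.9 J/K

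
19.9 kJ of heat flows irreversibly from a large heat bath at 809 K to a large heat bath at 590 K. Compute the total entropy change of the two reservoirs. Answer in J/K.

ΔS_total = 9.13 J/K

ΔS_hot = −Q/T_H = −19900/809 = -24.6 J/K and ΔS_cold = +Q/T_C = 19900/590 = 33.73 J/K.
ΔS_total = -24.6 + 33.73 = 9.13 J/K, positive as the second law requires.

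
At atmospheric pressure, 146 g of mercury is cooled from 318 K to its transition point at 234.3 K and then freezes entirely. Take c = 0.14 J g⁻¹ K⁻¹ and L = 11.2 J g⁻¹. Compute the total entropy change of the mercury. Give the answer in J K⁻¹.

Cooling step: ΔS₁ = m c ln(T_tr/T_i) = 146 × 0.14 × ln(234.3/318) = -6.243 J/K.
Phase change: ΔS₂ = −mL/T_tr = −146 × 11.2 / 234.3 = -6.979 J/K.
ΔS_total = (-6.243) + (-6.979) = -13.2 J/K.

ΔS = -13.2 J/K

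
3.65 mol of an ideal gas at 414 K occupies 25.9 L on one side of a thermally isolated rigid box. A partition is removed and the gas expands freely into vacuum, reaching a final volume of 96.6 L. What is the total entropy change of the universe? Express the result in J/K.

ΔS_universe = 39.9 J/K

No heat is exchanged and no work is done, so the ideal-gas temperature stays constant.
Entropy is a state function; using a reversible isothermal path, ΔS_gas = nR ln(V₂/V₁) = 3.65 × 8.314 × ln(96.6/25.9) = 39.9 J/K.
The insulated surroundings exchange no heat, so ΔS_surr = 0 and ΔS_universe = ΔS_gas.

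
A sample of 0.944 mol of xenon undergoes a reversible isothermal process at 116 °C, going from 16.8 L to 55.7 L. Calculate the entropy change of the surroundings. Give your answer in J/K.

For an isothermal ideal gas ΔS_gas = nR ln(V₂/V₁) = 0.944 × 8.314 × ln(55.7/16.8) = 9.41 J/K.
The process is reversible, so ΔS_surr = −ΔS_gas = -9.41 J/K and ΔS_universe = 0.

ΔS_surr = -9.41 J/K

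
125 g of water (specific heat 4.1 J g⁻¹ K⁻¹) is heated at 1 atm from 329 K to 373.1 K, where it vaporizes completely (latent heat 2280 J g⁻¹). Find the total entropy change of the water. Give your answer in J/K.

Warming step: ΔS₁ = m c ln(T_tr/T_i) = 125 × 4.1 × ln(373.1/329) = 64.47 J/K.
Phase change: ΔS₂ = +mL/T_tr = 125 × 2280 / 373.1 = 763.9 J/K.
ΔS_total = (64.47) + (763.9) = 828 J/K.

ΔS = 828 J/K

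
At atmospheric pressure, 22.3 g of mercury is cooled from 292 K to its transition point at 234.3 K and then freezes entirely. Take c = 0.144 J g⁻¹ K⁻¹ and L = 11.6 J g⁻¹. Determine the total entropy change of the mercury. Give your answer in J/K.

ΔS = -1.81 J/K

Cooling step: ΔS₁ = m c ln(T_tr/T_i) = 22.3 × 0.144 × ln(234.3/292) = -0.707 J/K.
Phase change: ΔS₂ = −mL/T_tr = −22.3 × 11.6 / 234.3 = -1.104 J/K.
ΔS_total = (-0.707) + (-1.104) = -1.81 J/K.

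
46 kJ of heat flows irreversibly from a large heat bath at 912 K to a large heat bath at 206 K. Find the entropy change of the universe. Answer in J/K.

ΔS_total = 173 J/K

ΔS_hot = −Q/T_H = −46000/912 = -50.44 J/K and ΔS_cold = +Q/T_C = 46000/206 = 223.3 J/K.
ΔS_total = -50.44 + 223.3 = 173 J/K, positive as the second law requires.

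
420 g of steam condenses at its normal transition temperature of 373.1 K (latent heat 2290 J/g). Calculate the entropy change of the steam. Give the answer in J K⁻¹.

Heat released by the substance: Q = −mL = −420 × 2290 = −961800 J.
At constant T, ΔS = Q_rev/T = −961800 / 373.1 = -2580 J/K.

ΔS = -2580 J/K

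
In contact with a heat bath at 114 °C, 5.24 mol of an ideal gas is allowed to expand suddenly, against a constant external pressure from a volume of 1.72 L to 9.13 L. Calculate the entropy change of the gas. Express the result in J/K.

ΔS_gas = 72.7 J/K

Entropy is a state function, so ΔS_gas depends only on the end states.
For an isothermal ideal gas ΔS_gas = nR ln(V₂/V₁) = 5.24 × 8.314 × ln(9.13/1.72) = 72.7 J/K.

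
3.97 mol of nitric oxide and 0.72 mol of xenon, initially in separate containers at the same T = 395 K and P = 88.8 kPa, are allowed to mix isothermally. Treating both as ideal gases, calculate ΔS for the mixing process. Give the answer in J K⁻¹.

ΔS_mix = 16.7 J/K

Mole fractions: x_A = 3.97/4.69 = 0.846, x_B = 0.154.
ΔS_mix = −R(n_A ln x_A + n_B ln x_B) = −8.314 × (3.97 ln 0.846 + 0.72 ln 0.154) = 16.7 J/K.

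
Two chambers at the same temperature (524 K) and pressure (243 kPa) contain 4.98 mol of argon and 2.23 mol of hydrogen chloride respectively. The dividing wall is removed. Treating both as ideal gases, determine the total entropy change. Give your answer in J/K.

Mole fractions: x_A = 4.98/7.21 = 0.691, x_B = 0.309.
ΔS_mix = −R(n_A ln x_A + n_B ln x_B) = −8.314 × (4.98 ln 0.691 + 2.23 ln 0.309) = 37.1 J/K.

ΔS_mix = 37.1 J/K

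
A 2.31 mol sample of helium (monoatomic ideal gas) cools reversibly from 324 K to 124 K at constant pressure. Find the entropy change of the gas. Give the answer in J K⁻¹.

ΔS = -46.1 J/K

At constant pressure, ΔS = nC_p ln(T₂/T₁) with C_p = 5R/2 = 20.79 J mol⁻¹ K⁻¹.
ΔS = 2.31 × 20.79 × ln(124/324) = -46.1 J/K.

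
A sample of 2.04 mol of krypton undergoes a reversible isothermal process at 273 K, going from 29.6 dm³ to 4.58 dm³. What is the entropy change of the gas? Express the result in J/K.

ΔS_gas = -31.6 J/K

For an isothermal ideal gas ΔS_gas = nR ln(V₂/V₁) = 2.04 × 8.314 × ln(4.58/29.6) = -31.6 J/K.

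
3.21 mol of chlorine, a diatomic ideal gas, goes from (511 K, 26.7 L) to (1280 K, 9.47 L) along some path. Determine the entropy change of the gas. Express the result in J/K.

Entropy is a state function: ΔS = nC_V ln(T₂/T₁) + nR ln(V₂/V₁), with C_V = 5R/2 = 20.79 J mol⁻¹ K⁻¹ for a diatomic ideal gas.
ΔS = 3.21 × [20.79 × ln(1280/511) + 8.314 × ln(9.47/26.7)] = 33.6 J/K.

ΔS = 33.6 J/K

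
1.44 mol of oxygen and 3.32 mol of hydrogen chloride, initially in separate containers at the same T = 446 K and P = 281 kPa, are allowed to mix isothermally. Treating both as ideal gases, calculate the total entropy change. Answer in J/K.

Mole fractions: x_A = 1.44/4.76 = 0.303, x_B = 0.697.
ΔS_mix = −R(n_A ln x_A + n_B ln x_B) = −8.314 × (1.44 ln 0.303 + 3.32 ln 0.697) = 24.3 J/K.

ΔS_mix = 24.3 J/K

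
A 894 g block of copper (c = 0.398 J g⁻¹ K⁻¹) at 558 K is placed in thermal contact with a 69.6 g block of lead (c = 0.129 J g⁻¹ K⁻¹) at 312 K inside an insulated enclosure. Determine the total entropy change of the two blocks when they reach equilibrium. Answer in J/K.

Energy balance: T_f = (m₁c₁T₁ + m₂c₂T₂)/(m₁c₁ + m₂c₂) = 551.95 K.
ΔS₁ = m₁c₁ ln(T_f/T₁) = 355.812 × ln(551.95/558) = -3.882 J/K.
ΔS₂ = m₂c₂ ln(T_f/T₂) = 8.9784 × ln(551.95/312) = 5.122 J/K.
ΔS_total = -3.882 + 5.122 = 1.24 J/K.

ΔS_total = 1.24 J/K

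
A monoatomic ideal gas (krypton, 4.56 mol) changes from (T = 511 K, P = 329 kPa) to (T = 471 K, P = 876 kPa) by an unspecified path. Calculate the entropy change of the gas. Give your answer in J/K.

ΔS = nC_p ln(T₂/T₁) − nR ln(P₂/P₁), with C_p = 5R/2 = 20.79 J mol⁻¹ K⁻¹ for a monoatomic ideal gas.
ΔS = 4.56 × [20.79 × ln(471/511) − 8.314 × ln(876/329)] = -44.9 J/K.

ΔS = -44.9 J/K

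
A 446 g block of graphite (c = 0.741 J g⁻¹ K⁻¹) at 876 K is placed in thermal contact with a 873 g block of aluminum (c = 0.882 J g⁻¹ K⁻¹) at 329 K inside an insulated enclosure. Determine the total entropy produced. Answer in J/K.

Energy balance: T_f = (m₁c₁T₁ + m₂c₂T₂)/(m₁c₁ + m₂c₂) = 493.27 K.
ΔS₁ = m₁c₁ ln(T_f/T₁) = 330.486 × ln(493.27/876) = -189.8 J/K.
ΔS₂ = m₂c₂ ln(T_f/T₂) = 769.986 × ln(493.27/329) = 311.8 J/K.
ΔS_total = -189.8 + 311.8 = 122 J/K.

ΔS_total = 122 J/K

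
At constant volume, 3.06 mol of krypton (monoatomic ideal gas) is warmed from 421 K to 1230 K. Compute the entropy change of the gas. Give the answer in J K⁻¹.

ΔS = 40.9 J/K

At constant volume, ΔS = nC_V ln(T₂/T₁) with C_V = 3R/2 = 12.47 J mol⁻¹ K⁻¹.
ΔS = 3.06 × 12.47 × ln(1230/421) = 40.9 J/K.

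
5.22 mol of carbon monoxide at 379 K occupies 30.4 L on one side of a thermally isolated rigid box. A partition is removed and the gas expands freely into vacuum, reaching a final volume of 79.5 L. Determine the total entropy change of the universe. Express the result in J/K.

ΔS_universe = 41.7 J/K

For an ideal gas in free expansion Q = 0 and W = 0, so T is unchanged.
Entropy is a state function; using a reversible isothermal path, ΔS_gas = nR ln(V₂/V₁) = 5.22 × 8.314 × ln(79.5/30.4) = 41.7 J/K.
The insulated surroundings exchange no heat, so ΔS_surr = 0 and ΔS_universe = ΔS_gas.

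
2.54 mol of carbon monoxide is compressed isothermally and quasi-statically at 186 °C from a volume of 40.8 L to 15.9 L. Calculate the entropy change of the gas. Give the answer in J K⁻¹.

ΔS_gas = -19.9 J/K

For an isothermal ideal gas ΔS_gas = nR ln(V₂/V₁) = 2.54 × 8.314 × ln(15.9/40.8) = -19.9 J/K.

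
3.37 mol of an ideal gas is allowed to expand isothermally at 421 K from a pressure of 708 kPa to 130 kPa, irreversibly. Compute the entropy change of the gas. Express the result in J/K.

Entropy is a state function, so ΔS_gas depends only on the end states.
For an isothermal ideal gas ΔS_gas = nR ln(P₁/P₂) = 3.37 × 8.314 × ln(708/130) = 47.5 J/K.

ΔS_gas = 47.5 J/K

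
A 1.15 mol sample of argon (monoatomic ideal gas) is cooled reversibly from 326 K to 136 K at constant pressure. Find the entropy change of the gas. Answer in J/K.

ΔS = -20.9 J/K

At constant pressure, ΔS = nC_p ln(T₂/T₁) with C_p = 5R/2 = 20.79 J mol⁻¹ K⁻¹.
ΔS = 1.15 × 20.79 × ln(136/326) = -20.9 J/K.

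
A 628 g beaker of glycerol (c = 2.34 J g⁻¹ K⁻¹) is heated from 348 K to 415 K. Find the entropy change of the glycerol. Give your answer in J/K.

ΔS = ∫dQ_rev/T = m c ln(T₂/T₁) = 628 × 2.34 × ln(415/348) = 259 J/K.

ΔS = 259 J/K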